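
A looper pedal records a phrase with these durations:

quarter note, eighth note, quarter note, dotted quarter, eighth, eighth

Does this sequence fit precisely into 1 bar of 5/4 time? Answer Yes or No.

Yes

One bar of 5/4 = 10 eighth notes.
Convert each value to eighth notes: quarter note = 2; eighth note = 1; quarter note = 2; dotted quarter = 3; eighth = 1; eighth = 1.
Adding: 2 + 1 + 2 + 3 + 1 + 1 = 10.
10 equals 10, so the answer is Yes.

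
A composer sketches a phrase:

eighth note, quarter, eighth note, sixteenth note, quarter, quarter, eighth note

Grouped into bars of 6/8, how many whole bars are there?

1

One bar of 6/8 = 12 sixteenth notes.
Express everything in sixteenth notes: eighth note = 2; quarter = 4; eighth note = 2; sixteenth note = 1; quarter = 4; quarter = 4; eighth note = 2.
Sum: 2 + 4 + 2 + 1 + 4 + 4 + 2 = 19.
19 ÷ 12 = 1 complete bar with 7 left over.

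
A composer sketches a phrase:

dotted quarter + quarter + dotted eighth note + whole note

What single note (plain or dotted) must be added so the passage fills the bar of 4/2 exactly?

dotted eighth note

The bar of 4/2 = 32 sixteenth notes.
Convert each value to sixteenth notes: dotted quarter = 6; quarter = 4; dotted eighth note = 3; whole note = 16.
Adding: 6 + 4 + 3 + 16 = 29.
Remaining: 32 − 29 = 3 sixteenth notes, which is a dotted eighth note.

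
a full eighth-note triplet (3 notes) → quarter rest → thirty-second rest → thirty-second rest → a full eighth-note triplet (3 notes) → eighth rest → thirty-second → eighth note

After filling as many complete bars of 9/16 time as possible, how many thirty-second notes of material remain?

One bar of 9/16 = 18 thirty-second notes.
Each duration in thirty-second notes: a full eighth-note triplet (3 notes) (three triplet eighths span one quarter) = 8; quarter rest = 8; thirty-second rest = 1; thirty-second rest = 1; a full eighth-note triplet (3 notes) (three triplet eighths span one quarter) = 8; eighth rest = 4; thirty-second = 1; eighth note = 4.
Total: 8 + 8 + 1 + 1 + 8 + 4 + 1 + 4 = 35.
35 ÷ 18 = 1 complete bar with 17 thirty-second notes remaining.

17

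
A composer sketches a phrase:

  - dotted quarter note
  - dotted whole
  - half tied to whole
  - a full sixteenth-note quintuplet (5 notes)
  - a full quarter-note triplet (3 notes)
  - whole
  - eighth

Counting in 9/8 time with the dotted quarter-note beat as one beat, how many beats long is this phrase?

14

One dotted quarter-note beat = 3 eighth notes.
In eighth notes: dotted quarter note = 3; dotted whole = 12; half tied to whole (half + whole) = 12; a full sixteenth-note quintuplet (5 notes) (five quintuplet sixteenths span one quarter) = 2; a full quarter-note triplet (3 notes) (three triplet quarters span one half) = 4; whole = 8; eighth = 1.
Sum: 3 + 12 + 12 + 2 + 4 + 8 + 1 = 42.
42 ÷ 3 = 14 beats.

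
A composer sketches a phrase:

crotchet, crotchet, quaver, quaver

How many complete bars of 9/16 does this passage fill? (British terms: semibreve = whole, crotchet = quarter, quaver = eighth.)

1

One bar of 9/16 = 9 sixteenth notes.
Each duration in sixteenth notes: crotchet = 4; crotchet = 4; quaver = 2; quaver = 2.
Total: 4 + 4 + 2 + 2 = 12.
12 ÷ 9 = 1 complete bar with 3 left over.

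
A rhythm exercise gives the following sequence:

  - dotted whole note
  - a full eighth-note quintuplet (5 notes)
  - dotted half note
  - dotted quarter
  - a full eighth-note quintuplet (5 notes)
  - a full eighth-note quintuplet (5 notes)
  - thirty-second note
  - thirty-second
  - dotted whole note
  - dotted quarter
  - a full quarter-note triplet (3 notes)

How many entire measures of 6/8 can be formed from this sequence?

8

One bar of 6/8 = 24 thirty-second notes.
Convert each value to thirty-second notes: dotted whole note = 48; a full eighth-note quintuplet (5 notes) (five quintuplet eighths span one half) = 16; dotted half note = 24; dotted quarter = 12; a full eighth-note quintuplet (5 notes) (five quintuplet eighths span one half) = 16; a full eighth-note quintuplet (5 notes) (five quintuplet eighths span one half) = 16; thirty-second note = 1; thirty-second = 1; dotted whole note = 48; dotted quarter = 12; a full quarter-note triplet (3 notes) (three triplet quarters span one half) = 16.
Total: 48 + 16 + 24 + 12 + 16 + 16 + 1 + 1 + 48 + 12 + 16 = 210.
210 ÷ 24 = 8 complete bars with 18 left over.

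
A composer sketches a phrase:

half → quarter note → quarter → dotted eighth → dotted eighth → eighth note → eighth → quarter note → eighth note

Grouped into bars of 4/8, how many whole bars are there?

4

One bar of 4/8 = 8 sixteenth notes.
Convert each value to sixteenth notes: half = 8; quarter note = 4; quarter = 4; dotted eighth = 3; dotted eighth = 3; eighth note = 2; eighth = 2; quarter note = 4; eighth note = 2.
Sum: 8 + 4 + 4 + 3 + 3 + 2 + 2 + 4 + 2 = 32.
32 ÷ 8 = 4 complete bars with 0 left over.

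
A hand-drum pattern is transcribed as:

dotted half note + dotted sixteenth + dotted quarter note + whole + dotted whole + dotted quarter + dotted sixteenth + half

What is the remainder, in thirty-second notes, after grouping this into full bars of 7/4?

One bar of 7/4 = 56 thirty-second notes.
In thirty-second notes: dotted half note = 24; dotted sixteenth = 3; dotted quarter note = 12; whole = 32; dotted whole = 48; dotted quarter = 12; dotted sixteenth = 3; half = 16.
Sum: 24 + 3 + 12 + 32 + 48 + 12 + 3 + 16 = 150.
150 ÷ 56 = 2 complete bars with 38 thirty-second notes remaining.

38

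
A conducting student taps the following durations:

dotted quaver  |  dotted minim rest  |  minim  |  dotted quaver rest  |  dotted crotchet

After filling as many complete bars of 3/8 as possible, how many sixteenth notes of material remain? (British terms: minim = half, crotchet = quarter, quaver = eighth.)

2

One bar of 3/8 = 6 sixteenth notes.
Working in sixteenth notes: dotted quaver = 3; dotted minim rest = 12; minim = 8; dotted quaver rest = 3; dotted crotchet = 6.
Sum: 3 + 12 + 8 + 3 + 6 = 32.
32 ÷ 6 = 5 complete bars with 2 sixteenth notes remaining.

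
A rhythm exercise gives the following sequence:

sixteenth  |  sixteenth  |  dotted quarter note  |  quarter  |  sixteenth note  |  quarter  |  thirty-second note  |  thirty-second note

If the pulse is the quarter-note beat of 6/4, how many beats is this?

One quarter-note beat = 8 thirty-second notes.
Each duration in thirty-second notes: sixteenth = 2; sixteenth = 2; dotted quarter note = 12; quarter = 8; sixteenth note = 2; quarter = 8; thirty-second note = 1; thirty-second note = 1.
Adding: 2 + 2 + 12 + 8 + 2 + 8 + 1 + 1 = 36.
36 ÷ 8 = 4.5 beats.

4.5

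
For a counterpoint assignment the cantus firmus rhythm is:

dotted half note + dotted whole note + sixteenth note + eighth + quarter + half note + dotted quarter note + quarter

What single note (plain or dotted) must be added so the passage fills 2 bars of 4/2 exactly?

dotted eighth note

2 bars of 4/2 = 64 sixteenth notes.
In sixteenth notes: dotted half note = 12; dotted whole note = 24; sixteenth note = 1; eighth = 2; quarter = 4; half note = 8; dotted quarter note = 6; quarter = 4.
Total: 12 + 24 + 1 + 2 + 4 + 8 + 6 + 4 = 61.
Remaining: 64 − 61 = 3 sixteenth notes, which is a dotted eighth note.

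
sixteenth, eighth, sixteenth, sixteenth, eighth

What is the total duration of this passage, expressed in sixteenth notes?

Convert each value to sixteenth notes: sixteenth = 1; eighth = 2; sixteenth = 1; sixteenth = 1; eighth = 2.
Altogether 1 + 2 + 1 + 1 + 2 = 7 sixteenth notes.

7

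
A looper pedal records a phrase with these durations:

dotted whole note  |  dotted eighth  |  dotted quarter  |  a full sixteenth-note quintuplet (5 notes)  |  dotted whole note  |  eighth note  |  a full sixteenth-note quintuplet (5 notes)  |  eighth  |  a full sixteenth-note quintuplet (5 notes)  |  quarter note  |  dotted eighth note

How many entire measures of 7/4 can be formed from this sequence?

One bar of 7/4 = 28 sixteenth notes.
In sixteenth notes: dotted whole note = 24; dotted eighth = 3; dotted quarter = 6; a full sixteenth-note quintuplet (5 notes) (five quintuplet sixteenths span one quarter) = 4; dotted whole note = 24; eighth note = 2; a full sixteenth-note quintuplet (5 notes) (five quintuplet sixteenths span one quarter) = 4; eighth = 2; a full sixteenth-note quintuplet (5 notes) (five quintuplet sixteenths span one quarter) = 4; quarter note = 4; dotted eighth note = 3.
Sum: 24 + 3 + 6 + 4 + 24 + 2 + 4 + 2 + 4 + 4 + 3 = 80.
80 ÷ 28 = 2 complete bars with 24 left over.

2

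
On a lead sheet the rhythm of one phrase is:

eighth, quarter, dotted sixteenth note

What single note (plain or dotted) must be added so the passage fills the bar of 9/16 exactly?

dotted sixteenth note

The bar of 9/16 = 18 thirty-second notes.
Each duration in thirty-second notes: eighth = 4; quarter = 8; dotted sixteenth note = 3.
Altogether 4 + 8 + 3 = 15.
Remaining: 18 − 15 = 3 thirty-second notes, which is a dotted sixteenth note.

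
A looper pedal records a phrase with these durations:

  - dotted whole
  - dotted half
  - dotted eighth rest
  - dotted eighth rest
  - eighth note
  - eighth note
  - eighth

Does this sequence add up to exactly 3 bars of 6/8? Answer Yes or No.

No

One bar of 6/8 = 12 sixteenth notes, so 3 bars = 36.
Each duration in sixteenth notes: dotted whole = 24; dotted half = 12; dotted eighth rest = 3; dotted eighth rest = 3; eighth note = 2; eighth note = 2; eighth = 2.
Altogether 24 + 12 + 3 + 3 + 2 + 2 + 2 = 48.
48 exceeds 36, so the answer is No.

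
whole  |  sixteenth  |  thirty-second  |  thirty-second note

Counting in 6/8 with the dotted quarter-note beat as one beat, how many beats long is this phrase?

One dotted quarter-note beat = 12 thirty-second notes.
In thirty-second notes: whole = 32; sixteenth = 2; thirty-second = 1; thirty-second note = 1.
Sum: 32 + 2 + 1 + 1 = 36.
36 ÷ 12 = 3 beats.

3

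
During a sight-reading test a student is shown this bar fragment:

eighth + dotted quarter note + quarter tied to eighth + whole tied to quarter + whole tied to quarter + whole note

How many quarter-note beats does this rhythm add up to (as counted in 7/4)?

One quarter-note beat = 2 eighth notes.
Each duration in eighth notes: eighth = 1; dotted quarter note = 3; quarter tied to eighth (quarter + eighth) = 3; whole tied to quarter (whole + quarter) = 10; whole tied to quarter (whole + quarter) = 10; whole note = 8.
Total: 1 + 3 + 3 + 10 + 10 + 8 = 35.
35 ÷ 2 = 17.5 beats.

17.5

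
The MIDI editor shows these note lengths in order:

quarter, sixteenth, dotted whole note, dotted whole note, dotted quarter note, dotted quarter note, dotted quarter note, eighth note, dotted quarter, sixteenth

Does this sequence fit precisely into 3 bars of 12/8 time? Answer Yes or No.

No

One bar of 12/8 = 24 sixteenth notes, so 3 bars = 72.
In sixteenth notes: quarter = 4; sixteenth = 1; dotted whole note = 24; dotted whole note = 24; dotted quarter note = 6; dotted quarter note = 6; dotted quarter note = 6; eighth note = 2; dotted quarter = 6; sixteenth = 1.
Total: 4 + 1 + 24 + 24 + 6 + 6 + 6 + 2 + 6 + 1 = 80.
80 exceeds 72, so the answer is No.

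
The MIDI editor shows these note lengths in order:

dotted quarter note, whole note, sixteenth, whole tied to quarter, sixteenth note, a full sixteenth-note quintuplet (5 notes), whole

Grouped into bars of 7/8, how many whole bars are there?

4

One bar of 7/8 = 14 sixteenth notes.
Each duration in sixteenth notes: dotted quarter note = 6; whole note = 16; sixteenth = 1; whole tied to quarter (whole + quarter) = 20; sixteenth note = 1; a full sixteenth-note quintuplet (5 notes) (five quintuplet sixteenths span one quarter) = 4; whole = 16.
Adding: 6 + 16 + 1 + 20 + 1 + 4 + 16 = 64.
64 ÷ 14 = 4 complete bars with 8 left over.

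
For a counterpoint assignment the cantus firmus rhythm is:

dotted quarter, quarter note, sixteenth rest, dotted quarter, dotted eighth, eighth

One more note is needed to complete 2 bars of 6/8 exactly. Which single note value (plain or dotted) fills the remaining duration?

eighth note

2 bars of 6/8 = 24 sixteenth notes.
Each duration in sixteenth notes: dotted quarter = 6; quarter note = 4; sixteenth rest = 1; dotted quarter = 6; dotted eighth = 3; eighth = 2.
Altogether 6 + 4 + 1 + 6 + 3 + 2 = 22.
Remaining: 24 − 22 = 2 sixteenth notes, which is a eighth note.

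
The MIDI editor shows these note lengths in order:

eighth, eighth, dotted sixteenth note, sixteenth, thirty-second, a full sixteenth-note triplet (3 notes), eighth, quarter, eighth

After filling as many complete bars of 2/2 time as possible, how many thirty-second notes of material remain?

One bar of 2/2 = 32 thirty-second notes.
Each duration in thirty-second notes: eighth = 4; eighth = 4; dotted sixteenth note = 3; sixteenth = 2; thirty-second = 1; a full sixteenth-note triplet (3 notes) (three triplet sixteenths span one eighth) = 4; eighth = 4; quarter = 8; eighth = 4.
Altogether 4 + 4 + 3 + 2 + 1 + 4 + 4 + 8 + 4 = 34.
34 ÷ 32 = 1 complete bar with 2 thirty-second notes remaining.

2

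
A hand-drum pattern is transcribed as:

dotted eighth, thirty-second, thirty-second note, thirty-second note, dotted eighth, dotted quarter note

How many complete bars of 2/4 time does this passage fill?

1

One bar of 2/4 = 16 thirty-second notes.
Working in thirty-second notes: dotted eighth = 6; thirty-second = 1; thirty-second note = 1; thirty-second note = 1; dotted eighth = 6; dotted quarter note = 12.
Total: 6 + 1 + 1 + 1 + 6 + 12 = 27.
27 ÷ 16 = 1 complete bar with 11 left over.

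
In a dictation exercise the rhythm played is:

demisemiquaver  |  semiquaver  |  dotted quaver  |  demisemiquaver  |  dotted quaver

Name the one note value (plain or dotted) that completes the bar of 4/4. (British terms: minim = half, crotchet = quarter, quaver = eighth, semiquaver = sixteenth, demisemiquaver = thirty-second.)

The bar of 4/4 = 32 thirty-second notes.
Convert each value to thirty-second notes: demisemiquaver = 1; semiquaver = 2; dotted quaver = 6; demisemiquaver = 1; dotted quaver = 6.
Total: 1 + 2 + 6 + 1 + 6 = 16.
Remaining: 32 − 16 = 16 thirty-second notes, which is a half note.

half note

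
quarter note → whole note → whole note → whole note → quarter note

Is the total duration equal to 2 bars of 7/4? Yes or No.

Yes

One bar of 7/4 = 7 quarter notes, so 2 bars = 14.
In quarter notes: quarter note = 1; whole note = 4; whole note = 4; whole note = 4; quarter note = 1.
Sum: 1 + 4 + 4 + 4 + 1 = 14.
14 equals 14, so the answer is Yes.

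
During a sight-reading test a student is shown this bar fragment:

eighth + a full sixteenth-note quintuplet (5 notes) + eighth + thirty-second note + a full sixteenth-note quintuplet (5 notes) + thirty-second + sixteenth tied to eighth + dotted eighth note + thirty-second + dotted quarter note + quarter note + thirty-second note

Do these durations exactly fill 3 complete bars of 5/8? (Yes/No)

Yes

One bar of 5/8 = 20 thirty-second notes, so 3 bars = 60.
Convert each value to thirty-second notes: eighth = 4; a full sixteenth-note quintuplet (5 notes) (five quintuplet sixteenths span one quarter) = 8; eighth = 4; thirty-second note = 1; a full sixteenth-note quintuplet (5 notes) (five quintuplet sixteenths span one quarter) = 8; thirty-second = 1; sixteenth tied to eighth (sixteenth + eighth) = 6; dotted eighth note = 6; thirty-second = 1; dotted quarter note = 12; quarter note = 8; thirty-second note = 1.
Altogether 4 + 8 + 4 + 1 + 8 + 1 + 6 + 6 + 1 + 12 + 8 + 1 = 60.
60 equals 60, so the answer is Yes.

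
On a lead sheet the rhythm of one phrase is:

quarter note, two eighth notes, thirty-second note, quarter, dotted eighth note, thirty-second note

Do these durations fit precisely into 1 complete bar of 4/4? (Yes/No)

One bar of 4/4 = 32 thirty-second notes.
In thirty-second notes: quarter note = 8; eighth note = 4; eighth note = 4; thirty-second note = 1; quarter = 8; dotted eighth note = 6; thirty-second note = 1.
Sum: 8 + 4 + 4 + 1 + 8 + 6 + 1 = 32.
32 equals 32, so the answer is Yes.

Yes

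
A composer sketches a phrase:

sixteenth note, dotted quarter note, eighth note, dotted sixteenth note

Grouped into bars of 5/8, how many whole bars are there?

1

One bar of 5/8 = 20 thirty-second notes.
Each duration in thirty-second notes: sixteenth note = 2; dotted quarter note = 12; eighth note = 4; dotted sixteenth note = 3.
Total: 2 + 12 + 4 + 3 = 21.
21 ÷ 20 = 1 complete bar with 1 left over.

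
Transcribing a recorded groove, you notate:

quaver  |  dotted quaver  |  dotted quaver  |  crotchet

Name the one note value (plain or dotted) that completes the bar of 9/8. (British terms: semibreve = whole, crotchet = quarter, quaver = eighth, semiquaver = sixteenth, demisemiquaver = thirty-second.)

The bar of 9/8 = 18 sixteenth notes.
Working in sixteenth notes: quaver = 2; dotted quaver = 3; dotted quaver = 3; crotchet = 4.
Adding: 2 + 3 + 3 + 4 = 12.
Remaining: 18 − 12 = 6 sixteenth notes, which is a dotted quarter note.

dotted quarter note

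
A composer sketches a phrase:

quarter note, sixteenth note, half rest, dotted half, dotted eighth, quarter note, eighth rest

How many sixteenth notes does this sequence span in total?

34

In sixteenth notes: quarter note = 4; sixteenth note = 1; half rest = 8; dotted half = 12; dotted eighth = 3; quarter note = 4; eighth rest = 2.
Adding: 4 + 1 + 8 + 12 + 3 + 4 + 2 = 34 sixteenth notes.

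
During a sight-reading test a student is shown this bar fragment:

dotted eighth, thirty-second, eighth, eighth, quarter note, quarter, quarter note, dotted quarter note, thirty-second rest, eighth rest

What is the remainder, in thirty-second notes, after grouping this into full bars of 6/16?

8

One bar of 6/16 = 12 thirty-second notes.
Each duration in thirty-second notes: dotted eighth = 6; thirty-second = 1; eighth = 4; eighth = 4; quarter note = 8; quarter = 8; quarter note = 8; dotted quarter note = 12; thirty-second rest = 1; eighth rest = 4.
Adding: 6 + 1 + 4 + 4 + 8 + 8 + 8 + 12 + 1 + 4 = 56.
56 ÷ 12 = 4 complete bars with 8 thirty-second notes remaining.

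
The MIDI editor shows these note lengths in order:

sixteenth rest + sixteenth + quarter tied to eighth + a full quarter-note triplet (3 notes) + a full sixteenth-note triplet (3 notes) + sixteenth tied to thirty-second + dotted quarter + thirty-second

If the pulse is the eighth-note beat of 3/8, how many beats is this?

13

One eighth-note beat = 4 thirty-second notes.
Working in thirty-second notes: sixteenth rest = 2; sixteenth = 2; quarter tied to eighth (quarter + eighth) = 12; a full quarter-note triplet (3 notes) (three triplet quarters span one half) = 16; a full sixteenth-note triplet (3 notes) (three triplet sixteenths span one eighth) = 4; sixteenth tied to thirty-second (sixteenth + thirty-second) = 3; dotted quarter = 12; thirty-second = 1.
Adding: 2 + 2 + 12 + 16 + 4 + 3 + 12 + 1 = 52.
52 ÷ 4 = 13 beats.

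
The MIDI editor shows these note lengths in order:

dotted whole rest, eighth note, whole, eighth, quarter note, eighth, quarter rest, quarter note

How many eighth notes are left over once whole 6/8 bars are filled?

One bar of 6/8 = 6 eighth notes.
Each duration in eighth notes: dotted whole rest = 12; eighth note = 1; whole = 8; eighth = 1; quarter note = 2; eighth = 1; quarter rest = 2; quarter note = 2.
Sum: 12 + 1 + 8 + 1 + 2 + 1 + 2 + 2 = 29.
29 ÷ 6 = 4 complete bars with 5 eighth notes remaining.

5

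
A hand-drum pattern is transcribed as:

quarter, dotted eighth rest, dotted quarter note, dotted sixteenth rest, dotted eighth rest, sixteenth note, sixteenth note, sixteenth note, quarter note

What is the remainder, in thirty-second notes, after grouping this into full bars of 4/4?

One bar of 4/4 = 32 thirty-second notes.
Each duration in thirty-second notes: quarter = 8; dotted eighth rest = 6; dotted quarter note = 12; dotted sixteenth rest = 3; dotted eighth rest = 6; sixteenth note = 2; sixteenth note = 2; sixteenth note = 2; quarter note = 8.
Total: 8 + 6 + 12 + 3 + 6 + 2 + 2 + 2 + 8 = 49.
49 ÷ 32 = 1 complete bar with 17 thirty-second notes remaining.

17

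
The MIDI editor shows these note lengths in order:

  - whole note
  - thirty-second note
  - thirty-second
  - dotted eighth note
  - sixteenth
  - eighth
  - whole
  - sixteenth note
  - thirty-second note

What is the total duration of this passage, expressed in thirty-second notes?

Express everything in thirty-second notes: whole note = 32; thirty-second note = 1; thirty-second = 1; dotted eighth note = 6; sixteenth = 2; eighth = 4; whole = 32; sixteenth note = 2; thirty-second note = 1.
Adding: 32 + 1 + 1 + 6 + 2 + 4 + 32 + 2 + 1 = 81 thirty-second notes.

81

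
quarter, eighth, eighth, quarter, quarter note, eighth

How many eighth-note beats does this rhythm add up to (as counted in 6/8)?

9

One eighth-note beat = 2 sixteenth notes.
Convert each value to sixteenth notes: quarter = 4; eighth = 2; eighth = 2; quarter = 4; quarter note = 4; eighth = 2.
Altogether 4 + 2 + 2 + 4 + 4 + 2 = 18.
18 ÷ 2 = 9 beats.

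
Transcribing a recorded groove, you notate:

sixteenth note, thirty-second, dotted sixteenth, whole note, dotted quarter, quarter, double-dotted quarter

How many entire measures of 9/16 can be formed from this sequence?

4

One bar of 9/16 = 18 thirty-second notes.
Working in thirty-second notes: sixteenth note = 2; thirty-second = 1; dotted sixteenth = 3; whole note = 32; dotted quarter = 12; quarter = 8; double-dotted quarter = 14.
Altogether 2 + 1 + 3 + 32 + 12 + 8 + 14 = 72.
72 ÷ 18 = 4 complete bars with 0 left over.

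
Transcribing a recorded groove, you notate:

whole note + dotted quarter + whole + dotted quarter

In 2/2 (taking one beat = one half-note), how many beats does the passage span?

5.5

One half-note beat = 4 eighth notes.
Convert each value to eighth notes: whole note = 8; dotted quarter = 3; whole = 8; dotted quarter = 3.
Adding: 8 + 3 + 8 + 3 = 22.
22 ÷ 4 = 5.5 beats.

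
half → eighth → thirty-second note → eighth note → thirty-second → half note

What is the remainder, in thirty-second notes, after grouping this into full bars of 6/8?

18

One bar of 6/8 = 24 thirty-second notes.
Working in thirty-second notes: half = 16; eighth = 4; thirty-second note = 1; eighth note = 4; thirty-second = 1; half note = 16.
Altogether 16 + 4 + 1 + 4 + 1 + 16 = 42.
42 ÷ 24 = 1 complete bar with 18 thirty-second notes remaining.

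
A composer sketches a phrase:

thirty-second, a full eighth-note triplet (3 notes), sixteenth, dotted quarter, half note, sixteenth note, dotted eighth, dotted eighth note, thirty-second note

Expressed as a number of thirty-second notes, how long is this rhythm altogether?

54

Each duration in thirty-second notes: thirty-second = 1; a full eighth-note triplet (3 notes) (three triplet eighths span one quarter) = 8; sixteenth = 2; dotted quarter = 12; half note = 16; sixteenth note = 2; dotted eighth = 6; dotted eighth note = 6; thirty-second note = 1.
Altogether 1 + 8 + 2 + 12 + 16 + 2 + 6 + 6 + 1 = 54 thirty-second notes.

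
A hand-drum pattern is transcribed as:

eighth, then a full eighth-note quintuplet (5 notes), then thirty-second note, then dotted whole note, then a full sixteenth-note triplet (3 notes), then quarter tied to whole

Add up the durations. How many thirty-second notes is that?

113

Each duration in thirty-second notes: eighth = 4; a full eighth-note quintuplet (5 notes) (five quintuplet eighths span one half) = 16; thirty-second note = 1; dotted whole note = 48; a full sixteenth-note triplet (3 notes) (three triplet sixteenths span one eighth) = 4; quarter tied to whole (quarter + whole) = 40.
Adding: 4 + 16 + 1 + 48 + 4 + 40 = 113 thirty-second notes.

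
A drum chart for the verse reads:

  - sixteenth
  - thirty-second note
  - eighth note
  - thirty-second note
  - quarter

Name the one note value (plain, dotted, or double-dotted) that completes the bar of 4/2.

dotted whole note

The bar of 4/2 = 64 thirty-second notes.
Each duration in thirty-second notes: sixteenth = 2; thirty-second note = 1; eighth note = 4; thirty-second note = 1; quarter = 8.
Sum: 2 + 1 + 4 + 1 + 8 = 16.
Remaining: 64 − 16 = 48 thirty-second notes, which is a dotted whole note.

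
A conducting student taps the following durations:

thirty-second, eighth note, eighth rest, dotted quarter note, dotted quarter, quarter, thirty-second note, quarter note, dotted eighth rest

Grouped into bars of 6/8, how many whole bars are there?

One bar of 6/8 = 24 thirty-second notes.
Convert each value to thirty-second notes: thirty-second = 1; eighth note = 4; eighth rest = 4; dotted quarter note = 12; dotted quarter = 12; quarter = 8; thirty-second note = 1; quarter note = 8; dotted eighth rest = 6.
Altogether 1 + 4 + 4 + 12 + 12 + 8 + 1 + 8 + 6 = 56.
56 ÷ 24 = 2 complete bars with 8 left over.

2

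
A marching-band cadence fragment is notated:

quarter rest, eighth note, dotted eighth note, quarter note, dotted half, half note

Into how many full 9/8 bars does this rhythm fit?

One bar of 9/8 = 18 sixteenth notes.
Each duration in sixteenth notes: quarter rest = 4; eighth note = 2; dotted eighth note = 3; quarter note = 4; dotted half = 12; half note = 8.
Adding: 4 + 2 + 3 + 4 + 12 + 8 = 33.
33 ÷ 18 = 1 complete bar with 15 left over.

1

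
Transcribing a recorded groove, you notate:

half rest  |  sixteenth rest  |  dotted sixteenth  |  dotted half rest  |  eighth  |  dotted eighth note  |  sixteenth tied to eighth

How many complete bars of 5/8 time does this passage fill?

One bar of 5/8 = 20 thirty-second notes.
Working in thirty-second notes: half rest = 16; sixteenth rest = 2; dotted sixteenth = 3; dotted half rest = 24; eighth = 4; dotted eighth note = 6; sixteenth tied to eighth (sixteenth + eighth) = 6.
Altogether 16 + 2 + 3 + 24 + 4 + 6 + 6 = 61.
61 ÷ 20 = 3 complete bars with 1 left over.

3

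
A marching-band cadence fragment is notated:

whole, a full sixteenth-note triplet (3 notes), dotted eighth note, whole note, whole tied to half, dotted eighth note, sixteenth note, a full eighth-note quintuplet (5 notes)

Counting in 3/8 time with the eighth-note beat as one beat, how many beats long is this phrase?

One eighth-note beat = 2 sixteenth notes.
Convert each value to sixteenth notes: whole = 16; a full sixteenth-note triplet (3 notes) (three triplet sixteenths span one eighth) = 2; dotted eighth note = 3; whole note = 16; whole tied to half (whole + half) = 24; dotted eighth note = 3; sixteenth note = 1; a full eighth-note quintuplet (5 notes) (five quintuplet eighths span one half) = 8.
Total: 16 + 2 + 3 + 16 + 24 + 3 + 1 + 8 = 73.
73 ÷ 2 = 36.5 beats.

36.5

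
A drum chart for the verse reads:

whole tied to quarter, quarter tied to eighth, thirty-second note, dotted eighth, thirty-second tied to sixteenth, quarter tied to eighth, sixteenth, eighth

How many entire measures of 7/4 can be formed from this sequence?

1

One bar of 7/4 = 56 thirty-second notes.
Convert each value to thirty-second notes: whole tied to quarter (whole + quarter) = 40; quarter tied to eighth (quarter + eighth) = 12; thirty-second note = 1; dotted eighth = 6; thirty-second tied to sixteenth (thirty-second + sixteenth) = 3; quarter tied to eighth (quarter + eighth) = 12; sixteenth = 2; eighth = 4.
Altogether 40 + 12 + 1 + 6 + 3 + 12 + 2 + 4 = 80.
80 ÷ 56 = 1 complete bar with 24 left over.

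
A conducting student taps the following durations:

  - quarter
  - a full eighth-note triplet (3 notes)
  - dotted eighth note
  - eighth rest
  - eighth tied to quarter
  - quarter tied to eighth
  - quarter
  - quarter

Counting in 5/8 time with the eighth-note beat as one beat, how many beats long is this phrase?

16.5

One eighth-note beat = 2 sixteenth notes.
In sixteenth notes: quarter = 4; a full eighth-note triplet (3 notes) (three triplet eighths span one quarter) = 4; dotted eighth note = 3; eighth rest = 2; eighth tied to quarter (eighth + quarter) = 6; quarter tied to eighth (quarter + eighth) = 6; quarter = 4; quarter = 4.
Altogether 4 + 4 + 3 + 2 + 6 + 6 + 4 + 4 = 33.
33 ÷ 2 = 16.5 beats.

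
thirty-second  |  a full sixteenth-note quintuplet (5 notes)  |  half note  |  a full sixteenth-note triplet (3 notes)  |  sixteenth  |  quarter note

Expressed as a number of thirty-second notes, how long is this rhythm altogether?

In thirty-second notes: thirty-second = 1; a full sixteenth-note quintuplet (5 notes) (five quintuplet sixteenths span one quarter) = 8; half note = 16; a full sixteenth-note triplet (3 notes) (three triplet sixteenths span one eighth) = 4; sixteenth = 2; quarter note = 8.
Total: 1 + 8 + 16 + 4 + 2 + 8 = 39 thirty-second notes.

39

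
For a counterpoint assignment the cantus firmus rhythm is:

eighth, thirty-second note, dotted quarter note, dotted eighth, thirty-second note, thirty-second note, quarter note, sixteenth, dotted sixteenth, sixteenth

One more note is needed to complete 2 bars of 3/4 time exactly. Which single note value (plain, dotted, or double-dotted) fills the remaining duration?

2 bars of 3/4 = 48 thirty-second notes.
In thirty-second notes: eighth = 4; thirty-second note = 1; dotted quarter note = 12; dotted eighth = 6; thirty-second note = 1; thirty-second note = 1; quarter note = 8; sixteenth = 2; dotted sixteenth = 3; sixteenth = 2.
Sum: 4 + 1 + 12 + 6 + 1 + 1 + 8 + 2 + 3 + 2 = 40.
Remaining: 48 − 40 = 8 thirty-second notes, which is a quarter note.

quarter note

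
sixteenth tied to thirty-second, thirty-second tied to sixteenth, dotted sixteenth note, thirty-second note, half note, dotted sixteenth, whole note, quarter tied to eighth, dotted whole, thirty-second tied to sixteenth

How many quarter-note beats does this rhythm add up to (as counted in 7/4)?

One quarter-note beat = 8 thirty-second notes.
Working in thirty-second notes: sixteenth tied to thirty-second (sixteenth + thirty-second) = 3; thirty-second tied to sixteenth (thirty-second + sixteenth) = 3; dotted sixteenth note = 3; thirty-second note = 1; half note = 16; dotted sixteenth = 3; whole note = 32; quarter tied to eighth (quarter + eighth) = 12; dotted whole = 48; thirty-second tied to sixteenth (thirty-second + sixteenth) = 3.
Altogether 3 + 3 + 3 + 1 + 16 + 3 + 32 + 12 + 48 + 3 = 124.
124 ÷ 8 = 15.5 beats.

15.5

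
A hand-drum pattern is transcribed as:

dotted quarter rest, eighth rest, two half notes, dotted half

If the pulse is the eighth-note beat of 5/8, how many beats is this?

18

One eighth-note beat = 2 sixteenth notes.
Each duration in sixteenth notes: dotted quarter rest = 6; eighth rest = 2; half note = 8; half note = 8; dotted half = 12.
Altogether 6 + 2 + 8 + 8 + 12 = 36.
36 ÷ 2 = 18 beats.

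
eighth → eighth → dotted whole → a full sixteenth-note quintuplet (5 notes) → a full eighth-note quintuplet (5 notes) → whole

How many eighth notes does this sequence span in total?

28

Express everything in eighth notes: eighth = 1; eighth = 1; dotted whole = 12; a full sixteenth-note quintuplet (5 notes) (five quintuplet sixteenths span one quarter) = 2; a full eighth-note quintuplet (5 notes) (five quintuplet eighths span one half) = 4; whole = 8.
Adding: 1 + 1 + 12 + 2 + 4 + 8 = 28 eighth notes.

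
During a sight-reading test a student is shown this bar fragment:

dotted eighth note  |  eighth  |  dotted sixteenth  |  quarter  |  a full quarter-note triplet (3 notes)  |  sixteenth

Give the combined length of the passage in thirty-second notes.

39

Each duration in thirty-second notes: dotted eighth note = 6; eighth = 4; dotted sixteenth = 3; quarter = 8; a full quarter-note triplet (3 notes) (three triplet quarters span one half) = 16; sixteenth = 2.
Total: 6 + 4 + 3 + 8 + 16 + 2 = 39 thirty-second notes.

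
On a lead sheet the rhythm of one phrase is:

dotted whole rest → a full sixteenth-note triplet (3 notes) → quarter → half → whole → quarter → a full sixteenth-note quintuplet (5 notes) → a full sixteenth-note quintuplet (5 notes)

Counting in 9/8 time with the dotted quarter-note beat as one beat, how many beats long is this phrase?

11

One dotted quarter-note beat = 3 eighth notes.
In eighth notes: dotted whole rest = 12; a full sixteenth-note triplet (3 notes) (three triplet sixteenths span one eighth) = 1; quarter = 2; half = 4; whole = 8; quarter = 2; a full sixteenth-note quintuplet (5 notes) (five quintuplet sixteenths span one quarter) = 2; a full sixteenth-note quintuplet (5 notes) (five quintuplet sixteenths span one quarter) = 2.
Sum: 12 + 1 + 2 + 4 + 8 + 2 + 2 + 2 = 33.
33 ÷ 3 = 11 beats.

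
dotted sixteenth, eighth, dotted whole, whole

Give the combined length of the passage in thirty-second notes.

87

Convert each value to thirty-second notes: dotted sixteenth = 3; eighth = 4; dotted whole = 48; whole = 32.
Altogether 3 + 4 + 48 + 32 = 87 thirty-second notes.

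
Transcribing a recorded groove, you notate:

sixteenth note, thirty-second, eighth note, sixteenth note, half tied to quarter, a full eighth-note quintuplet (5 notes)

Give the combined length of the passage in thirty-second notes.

Convert each value to thirty-second notes: sixteenth note = 2; thirty-second = 1; eighth note = 4; sixteenth note = 2; half tied to quarter (half + quarter) = 24; a full eighth-note quintuplet (5 notes) (five quintuplet eighths span one half) = 16.
Altogether 2 + 1 + 4 + 2 + 24 + 16 = 49 thirty-second notes.

49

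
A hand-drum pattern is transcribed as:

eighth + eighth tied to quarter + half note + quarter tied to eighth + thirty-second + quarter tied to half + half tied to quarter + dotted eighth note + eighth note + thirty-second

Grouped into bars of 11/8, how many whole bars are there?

One bar of 11/8 = 44 thirty-second notes.
Working in thirty-second notes: eighth = 4; eighth tied to quarter (eighth + quarter) = 12; half note = 16; quarter tied to eighth (quarter + eighth) = 12; thirty-second = 1; quarter tied to half (quarter + half) = 24; half tied to quarter (half + quarter) = 24; dotted eighth note = 6; eighth note = 4; thirty-second = 1.
Adding: 4 + 12 + 16 + 12 + 1 + 24 + 24 + 6 + 4 + 1 = 104.
104 ÷ 44 = 2 complete bars with 16 left over.

2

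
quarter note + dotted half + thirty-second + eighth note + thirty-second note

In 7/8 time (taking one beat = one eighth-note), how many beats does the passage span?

9.5

One eighth-note beat = 4 thirty-second notes.
Express everything in thirty-second notes: quarter note = 8; dotted half = 24; thirty-second = 1; eighth note = 4; thirty-second note = 1.
Adding: 8 + 24 + 1 + 4 + 1 = 38.
38 ÷ 4 = 9.5 beats.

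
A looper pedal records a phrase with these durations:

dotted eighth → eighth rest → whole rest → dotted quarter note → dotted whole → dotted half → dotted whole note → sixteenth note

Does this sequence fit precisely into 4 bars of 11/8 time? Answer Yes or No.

One bar of 11/8 = 22 sixteenth notes, so 4 bars = 88.
Express everything in sixteenth notes: dotted eighth = 3; eighth rest = 2; whole rest = 16; dotted quarter note = 6; dotted whole = 24; dotted half = 12; dotted whole note = 24; sixteenth note = 1.
Total: 3 + 2 + 16 + 6 + 24 + 12 + 24 + 1 = 88.
88 equals 88, so the answer is Yes.

Yes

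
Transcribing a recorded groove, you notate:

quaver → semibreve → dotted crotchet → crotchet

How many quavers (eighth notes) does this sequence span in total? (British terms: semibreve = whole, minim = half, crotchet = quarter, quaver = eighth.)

Express everything in eighth notes: quaver = 1; semibreve = 8; dotted crotchet = 3; crotchet = 2.
Altogether 1 + 8 + 3 + 2 = 14 eighth notes.

14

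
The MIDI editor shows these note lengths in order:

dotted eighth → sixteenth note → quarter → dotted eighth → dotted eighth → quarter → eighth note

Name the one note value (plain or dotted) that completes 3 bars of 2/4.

3 bars of 2/4 = 24 sixteenth notes.
Working in sixteenth notes: dotted eighth = 3; sixteenth note = 1; quarter = 4; dotted eighth = 3; dotted eighth = 3; quarter = 4; eighth note = 2.
Sum: 3 + 1 + 4 + 3 + 3 + 4 + 2 = 20.
Remaining: 24 − 20 = 4 sixteenth notes, which is a quarter note.

quarter note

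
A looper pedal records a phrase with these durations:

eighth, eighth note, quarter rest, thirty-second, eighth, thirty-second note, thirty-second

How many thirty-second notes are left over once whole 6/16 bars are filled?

11

One bar of 6/16 = 12 thirty-second notes.
Express everything in thirty-second notes: eighth = 4; eighth note = 4; quarter rest = 8; thirty-second = 1; eighth = 4; thirty-second note = 1; thirty-second = 1.
Altogether 4 + 4 + 8 + 1 + 4 + 1 + 1 = 23.
23 ÷ 12 = 1 complete bar with 11 thirty-second notes remaining.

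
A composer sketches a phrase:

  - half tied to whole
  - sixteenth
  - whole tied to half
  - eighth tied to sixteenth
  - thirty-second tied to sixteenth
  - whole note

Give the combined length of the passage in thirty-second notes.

139

Convert each value to thirty-second notes: half tied to whole (half + whole) = 48; sixteenth = 2; whole tied to half (whole + half) = 48; eighth tied to sixteenth (eighth + sixteenth) = 6; thirty-second tied to sixteenth (thirty-second + sixteenth) = 3; whole note = 32.
Total: 48 + 2 + 48 + 6 + 3 + 32 = 139 thirty-second notes.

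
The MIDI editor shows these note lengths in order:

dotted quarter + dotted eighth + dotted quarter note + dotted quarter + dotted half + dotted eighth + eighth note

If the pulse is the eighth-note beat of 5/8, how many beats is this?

One eighth-note beat = 2 sixteenth notes.
Convert each value to sixteenth notes: dotted quarter = 6; dotted eighth = 3; dotted quarter note = 6; dotted quarter = 6; dotted half = 12; dotted eighth = 3; eighth note = 2.
Sum: 6 + 3 + 6 + 6 + 12 + 3 + 2 = 38.
38 ÷ 2 = 19 beats.

19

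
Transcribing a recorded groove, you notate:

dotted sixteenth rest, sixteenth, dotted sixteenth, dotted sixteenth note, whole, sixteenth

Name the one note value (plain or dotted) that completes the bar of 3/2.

The bar of 3/2 = 48 thirty-second notes.
Convert each value to thirty-second notes: dotted sixteenth rest = 3; sixteenth = 2; dotted sixteenth = 3; dotted sixteenth note = 3; whole = 32; sixteenth = 2.
Sum: 3 + 2 + 3 + 3 + 32 + 2 = 45.
Remaining: 48 − 45 = 3 thirty-second notes, which is a dotted sixteenth note.

dotted sixteenth note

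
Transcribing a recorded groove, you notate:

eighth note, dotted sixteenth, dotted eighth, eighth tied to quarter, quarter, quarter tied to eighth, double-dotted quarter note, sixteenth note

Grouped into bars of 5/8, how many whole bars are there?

3

One bar of 5/8 = 20 thirty-second notes.
Convert each value to thirty-second notes: eighth note = 4; dotted sixteenth = 3; dotted eighth = 6; eighth tied to quarter (eighth + quarter) = 12; quarter = 8; quarter tied to eighth (quarter + eighth) = 12; double-dotted quarter note = 14; sixteenth note = 2.
Adding: 4 + 3 + 6 + 12 + 8 + 12 + 14 + 2 = 61.
61 ÷ 20 = 3 complete bars with 1 left over.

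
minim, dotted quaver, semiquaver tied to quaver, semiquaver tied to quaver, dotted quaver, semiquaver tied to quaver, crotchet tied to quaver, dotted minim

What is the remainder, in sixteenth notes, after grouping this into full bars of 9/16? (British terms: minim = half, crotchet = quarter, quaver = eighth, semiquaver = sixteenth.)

5

One bar of 9/16 = 9 sixteenth notes.
Express everything in sixteenth notes: minim = 8; dotted quaver = 3; semiquaver tied to quaver (semiquaver + quaver) = 3; semiquaver tied to quaver (semiquaver + quaver) = 3; dotted quaver = 3; semiquaver tied to quaver (semiquaver + quaver) = 3; crotchet tied to quaver (crotchet + quaver) = 6; dotted minim = 12.
Adding: 8 + 3 + 3 + 3 + 3 + 3 + 6 + 12 = 41.
41 ÷ 9 = 4 complete bars with 5 sixteenth notes remaining.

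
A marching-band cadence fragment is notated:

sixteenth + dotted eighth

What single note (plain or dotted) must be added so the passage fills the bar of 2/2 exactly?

The bar of 2/2 = 16 sixteenth notes.
Each duration in sixteenth notes: sixteenth = 1; dotted eighth = 3.
Total: 1 + 3 = 4.
Remaining: 16 − 4 = 12 sixteenth notes, which is a dotted half note.

dotted half note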